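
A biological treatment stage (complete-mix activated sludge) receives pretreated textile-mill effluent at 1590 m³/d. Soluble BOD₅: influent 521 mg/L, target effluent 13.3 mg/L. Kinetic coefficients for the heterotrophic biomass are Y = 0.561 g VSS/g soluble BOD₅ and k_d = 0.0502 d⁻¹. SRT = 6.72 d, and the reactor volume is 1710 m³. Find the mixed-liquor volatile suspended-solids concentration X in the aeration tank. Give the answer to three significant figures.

From V·X·(1 + k_d·θ_c) = Y·Q·(S₀ − S)·θ_c: X = 0.561 × 1590 × (521 − 13.3) × 6.72 / [1710 × (1 + 0.0502 × 6.72)] = 1331 mg/L.

X ≈ 1330 mg/L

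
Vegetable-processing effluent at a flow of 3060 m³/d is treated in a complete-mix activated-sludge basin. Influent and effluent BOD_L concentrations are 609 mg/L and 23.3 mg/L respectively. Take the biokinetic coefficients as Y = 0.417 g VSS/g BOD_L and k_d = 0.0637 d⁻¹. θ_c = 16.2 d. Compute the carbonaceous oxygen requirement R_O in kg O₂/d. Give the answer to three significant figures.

R_O ≈ 1270 kg O₂/d

The observed yield is Y_obs = Y/(1 + k_d·θ_c) = 0.417 / (1 + 0.0637 × 16.2) = 0.417 / 2.032 = 0.2052 g VSS per g BOD_L removed.
ΔS = 609 − 23.3 = 585.7 mg/L, so the substrate removal rate is 3060 × 585.7/1000 = 1792 kg BOD_L/d.
P_X = Y_obs·Q·(S₀ − S) = 0.2052 × 1792 = 367.8 kg VSS/d.
R_O = Q·(S₀ − S) − 1.42·P_X = 1792 − 1.42 × 367.8 = 1270 kg O₂/d.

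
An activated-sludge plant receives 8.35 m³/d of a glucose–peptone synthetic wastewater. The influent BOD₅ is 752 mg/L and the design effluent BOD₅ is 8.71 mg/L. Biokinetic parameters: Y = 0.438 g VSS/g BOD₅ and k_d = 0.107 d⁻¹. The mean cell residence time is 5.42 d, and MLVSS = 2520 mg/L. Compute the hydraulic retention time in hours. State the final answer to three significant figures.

τ ≈ 10.6 h

From the SRT design equation V = Y Q (S₀−S) θ_c / [X (1 + k_d θ_c)] = 0.438 × 8.35 × (752 − 8.71) × 5.42 / [2520 × (1 + 0.107 × 5.42)] = 1.47×10^4 / 3981 = 3.701 m³.
HRT = V/Q = 3.701 m³ / 8.35 m³·d⁻¹ = 0.4432 d × 24 = 10.64 h.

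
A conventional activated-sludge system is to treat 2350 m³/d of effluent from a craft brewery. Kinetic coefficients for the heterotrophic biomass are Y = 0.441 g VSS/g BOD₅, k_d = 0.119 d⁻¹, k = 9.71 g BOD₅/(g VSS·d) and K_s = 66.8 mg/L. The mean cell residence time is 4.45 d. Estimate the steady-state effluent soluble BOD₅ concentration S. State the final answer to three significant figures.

S ≈ 5.83 mg/L

Effluent substrate depends only on kinetics and SRT: S = K_s(1 + k_d θ_c) / [θ_c(Yk − k_d) − 1] = 66.8 × (1 + 0.119 × 4.45) / [4.45 × (0.441 × 9.71 − 0.119) − 1] = 102.2 / 17.53 = 5.830 mg/L.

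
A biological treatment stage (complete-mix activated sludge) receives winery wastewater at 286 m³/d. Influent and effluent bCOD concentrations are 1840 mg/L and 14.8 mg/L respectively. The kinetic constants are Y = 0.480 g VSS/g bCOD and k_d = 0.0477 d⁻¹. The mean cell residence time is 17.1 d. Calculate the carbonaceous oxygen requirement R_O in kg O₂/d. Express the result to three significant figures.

The observed yield is Y_obs = Y/(1 + k_d·θ_c) = 0.480 / (1 + 0.0477 × 17.1) = 0.480 / 1.816 = 0.2644 g VSS per g bCOD removed.
Mass of bCOD removed per day: Q(S₀ − S) = 286 × 1825 g/m³ = 522.0 kg/d.
Biomass synthesised: P_X = Y_obs × 522.0 = 138.0 kg VSS/d.
R_O = Q·(S₀ − S) − 1.42·P_X = 522.0 − 1.42 × 138.0 = 326.0 kg O₂/d.

R_O ≈ 326 kg O₂/d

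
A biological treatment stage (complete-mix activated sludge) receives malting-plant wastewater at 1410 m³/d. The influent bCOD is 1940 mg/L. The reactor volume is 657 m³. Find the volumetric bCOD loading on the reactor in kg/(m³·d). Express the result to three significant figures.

L_v = Q S₀ / V = 1410 × 1940 × 10⁻³ / 657.0 = 4.163 kg/(m³·d).

L_v ≈ 4.16 kg bCOD/(m³·d)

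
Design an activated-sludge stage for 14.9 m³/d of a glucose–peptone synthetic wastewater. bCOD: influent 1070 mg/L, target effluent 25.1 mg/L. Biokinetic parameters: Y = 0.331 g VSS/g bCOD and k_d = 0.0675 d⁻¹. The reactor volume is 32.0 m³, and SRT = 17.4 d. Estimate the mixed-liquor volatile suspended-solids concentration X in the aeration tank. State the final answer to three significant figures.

Solving the biomass balance for X: X = Y Q (S₀−S) θ_c / [V (1+k_d θ_c)] = 0.331 × 14.9 × (1070 − 25.1) × 17.4 / [32.0 × (1 + 0.0675 × 17.4)] = 1289 mg/L.

X ≈ 1290 mg/L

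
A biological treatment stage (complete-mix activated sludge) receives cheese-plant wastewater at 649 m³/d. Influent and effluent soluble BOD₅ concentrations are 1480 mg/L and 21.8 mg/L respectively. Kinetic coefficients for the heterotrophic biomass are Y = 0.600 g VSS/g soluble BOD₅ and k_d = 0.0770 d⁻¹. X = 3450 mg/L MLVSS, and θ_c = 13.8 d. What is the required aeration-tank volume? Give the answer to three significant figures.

From the SRT design equation V = Y Q (S₀−S) θ_c / [X (1 + k_d θ_c)] = 0.600 × 649 × (1480 − 21.8) × 13.8 / [3450 × (1 + 0.0770 × 13.8)] = 7.84×10^6 / 7116 = 1101 m³.

V ≈ 1100 m³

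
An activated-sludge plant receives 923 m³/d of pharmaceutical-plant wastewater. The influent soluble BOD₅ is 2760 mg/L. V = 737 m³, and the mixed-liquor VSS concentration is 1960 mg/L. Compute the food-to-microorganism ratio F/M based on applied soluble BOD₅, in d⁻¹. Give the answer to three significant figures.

Food-to-microorganism ratio F/M = Q S₀ / (V X) = 923 × 2760 / (737.0 × 1960) = 1.764 d⁻¹.

F/M ≈ 1.76 d⁻¹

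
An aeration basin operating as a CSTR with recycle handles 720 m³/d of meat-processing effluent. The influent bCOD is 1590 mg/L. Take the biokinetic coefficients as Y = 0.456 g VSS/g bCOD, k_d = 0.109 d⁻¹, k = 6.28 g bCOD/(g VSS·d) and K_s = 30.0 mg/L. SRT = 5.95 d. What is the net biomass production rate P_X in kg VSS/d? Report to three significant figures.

From the Monod/SRT balance for a CMAS, S = K_s·(1+k_d θ_c)/[θ_c·(Y k − k_d) − 1] = 30.0 × (1 + 0.109 × 5.95) / [5.95 × (0.456 × 6.28 − 0.109) − 1] = 49.46 / 15.39 = 3.213 mg/L.
Y_obs = Y / (1 + k_d θ_c) = 0.456 / (1 + 0.109 × 5.95) = 0.456 / 1.649 = 0.2766.
ΔS = 1590 − 3.21 = 1587 mg/L, so the substrate removal rate is 720 × 1587/1000 = 1142 kg bCOD/d.
Biomass produced: P_X = Y_obs·Q·ΔS = 0.2766 × 1142 ≈ 316.0 kg VSS/d.

P_X ≈ 316 kg VSS/d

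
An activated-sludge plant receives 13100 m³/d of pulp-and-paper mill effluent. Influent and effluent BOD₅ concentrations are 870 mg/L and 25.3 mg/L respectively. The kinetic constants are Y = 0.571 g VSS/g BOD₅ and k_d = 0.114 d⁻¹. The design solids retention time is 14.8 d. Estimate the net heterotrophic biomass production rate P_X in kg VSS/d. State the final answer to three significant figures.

P_X ≈ 2350 kg VSS/d

The observed yield is Y_obs = Y/(1 + k_d·θ_c) = 0.571 / (1 + 0.114 × 14.8) = 0.571 / 2.687 = 0.2125 g VSS per g BOD₅ removed.
Q·(S₀ − S) = 13100 × (870 − 25.3) × 10⁻³ = 11066 kg/d removed.
Biomass produced: P_X = Y_obs·Q·ΔS = 0.2125 × 11066 ≈ 2351 kg VSS/d.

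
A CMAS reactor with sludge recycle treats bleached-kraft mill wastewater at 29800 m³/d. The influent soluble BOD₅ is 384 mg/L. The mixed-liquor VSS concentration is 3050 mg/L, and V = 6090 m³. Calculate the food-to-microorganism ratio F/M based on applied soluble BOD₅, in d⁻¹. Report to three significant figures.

F/M ≈ 0.616 d⁻¹

Food-to-microorganism ratio F/M = Q S₀ / (V X) = 29800 × 384 / (6090 × 3050) = 0.6161 d⁻¹.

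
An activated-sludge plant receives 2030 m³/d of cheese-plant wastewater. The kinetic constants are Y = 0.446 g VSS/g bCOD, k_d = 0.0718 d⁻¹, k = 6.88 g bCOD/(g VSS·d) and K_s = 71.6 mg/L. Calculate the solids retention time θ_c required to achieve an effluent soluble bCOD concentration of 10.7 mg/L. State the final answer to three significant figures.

θ_c ≈ 3.06 d

At the target effluent, Y k S/(K_s+S) = 0.446×6.88×10.7/82.30 = 0.3989 d⁻¹.
θ_c = 1/(μ − k_d) = 1/(0.3989 − 0.0718) = 1/0.3271 = 3.057 d.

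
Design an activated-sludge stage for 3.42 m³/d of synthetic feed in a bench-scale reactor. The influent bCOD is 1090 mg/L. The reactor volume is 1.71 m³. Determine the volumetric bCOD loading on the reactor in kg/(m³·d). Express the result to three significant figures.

Applied bCOD load per unit volume = Q·S₀/V = (3.42 × 1090/1000)/1.710 = 2.180 kg bCOD·m⁻³·d⁻¹.

L_v ≈ 2.18 kg bCOD/(m³·d)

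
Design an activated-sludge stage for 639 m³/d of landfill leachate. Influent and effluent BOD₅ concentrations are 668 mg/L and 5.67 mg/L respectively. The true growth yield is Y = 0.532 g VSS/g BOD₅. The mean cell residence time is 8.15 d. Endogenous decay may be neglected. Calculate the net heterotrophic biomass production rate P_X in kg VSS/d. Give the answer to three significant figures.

P_X ≈ 225 kg VSS/d

With endogenous decay neglected, the observed yield equals the true yield: Y_obs = Y = 0.532 g VSS/g BOD₅.
Mass of BOD₅ removed per day: Q(S₀ − S) = 639 × 662.3 g/m³ = 423.2 kg/d.
So the net sludge growth is P_X = 0.5320 × 423.2 = 225.2 kg VSS/d.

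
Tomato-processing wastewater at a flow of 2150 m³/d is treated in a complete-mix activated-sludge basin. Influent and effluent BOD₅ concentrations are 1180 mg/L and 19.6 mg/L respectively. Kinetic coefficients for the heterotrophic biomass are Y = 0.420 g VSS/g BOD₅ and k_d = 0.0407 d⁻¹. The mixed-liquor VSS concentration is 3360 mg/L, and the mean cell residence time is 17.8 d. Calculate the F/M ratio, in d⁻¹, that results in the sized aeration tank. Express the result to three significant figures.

F/M ≈ 0.235 d⁻¹

Rearranging the biomass balance for a CMAS with decay, V = Y·Q·ΔS·θ_c / [X·(1+k_d θ_c)] = 0.420 × 2150 × (1180 − 19.6) × 17.8 / [3360 × (1 + 0.0407 × 17.8)] = 1.87×10^7 / 5794 = 3219 m³.
Food-to-microorganism ratio F/M = Q S₀ / (V X) = 2150 × 1180 / (3219 × 3360) = 0.2346 d⁻¹.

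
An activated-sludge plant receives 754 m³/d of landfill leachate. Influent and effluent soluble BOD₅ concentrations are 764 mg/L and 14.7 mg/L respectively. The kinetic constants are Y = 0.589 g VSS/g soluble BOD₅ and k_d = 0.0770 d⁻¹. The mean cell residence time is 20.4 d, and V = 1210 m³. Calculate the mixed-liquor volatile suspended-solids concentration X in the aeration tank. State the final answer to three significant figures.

X ≈ 2180 mg/L

Solving the biomass balance for X: X = Y Q (S₀−S) θ_c / [V (1+k_d θ_c)] = 0.589 × 754 × (764 − 14.7) × 20.4 / [1210 × (1 + 0.0770 × 20.4)] = 2182 mg/L.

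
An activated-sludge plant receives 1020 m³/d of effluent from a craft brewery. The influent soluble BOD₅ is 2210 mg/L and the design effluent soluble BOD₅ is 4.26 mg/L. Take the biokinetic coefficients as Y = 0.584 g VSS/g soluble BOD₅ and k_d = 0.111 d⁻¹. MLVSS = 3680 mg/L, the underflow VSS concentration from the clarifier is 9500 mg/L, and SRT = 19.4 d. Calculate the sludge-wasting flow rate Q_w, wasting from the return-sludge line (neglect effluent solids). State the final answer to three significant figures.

Rearranging the biomass balance for a CMAS with decay, V = Y·Q·ΔS·θ_c / [X·(1+k_d θ_c)] = 0.584 × 1020 × (2210 − 4.26) × 19.4 / [3680 × (1 + 0.111 × 19.4)] = 2.55×10^7 / 11605 = 2197 m³.
θ_c = V·X/(Q_w·X_r) when wasting from the recycle, so Q_w = V·X/(θ_c·X_r) = 2197 × 3680 / (19.4 × 9500) = 43.86 m³/d.

Q_w ≈ 43.9 m³/d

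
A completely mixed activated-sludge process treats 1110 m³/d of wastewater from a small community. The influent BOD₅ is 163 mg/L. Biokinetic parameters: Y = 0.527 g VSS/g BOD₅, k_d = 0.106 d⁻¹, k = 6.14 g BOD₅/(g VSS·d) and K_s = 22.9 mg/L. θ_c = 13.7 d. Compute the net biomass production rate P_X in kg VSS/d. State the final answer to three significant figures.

P_X ≈ 38.6 kg VSS/d

For a completely mixed reactor with recycle the Lawrence–McCarty relation gives S = K_s·(1 + k_d·θ_c) / [θ_c·(Y·k − k_d) − 1] = 22.9 × (1 + 0.106 × 13.7) / [13.7 × (0.527 × 6.14 − 0.106) − 1] = 56.16 / 41.88 = 1.341 mg/L.
Correct the yield for decay: Y_obs = Y/(1 + k_d θ_c) = 0.527 / (1 + 0.106 × 13.7) = 0.527 / 2.452 = 0.2149.
Substrate removed = Q·(S₀ − S) = 1110 m³/d × (163 − 1.34) g/m³ = 1.79×10^5 g/d = 179.4 kg/d.
Net biomass production P_X = Y_obs × Q·(S₀ − S) = 0.2149 × 179.4 = 38.56 kg VSS/d.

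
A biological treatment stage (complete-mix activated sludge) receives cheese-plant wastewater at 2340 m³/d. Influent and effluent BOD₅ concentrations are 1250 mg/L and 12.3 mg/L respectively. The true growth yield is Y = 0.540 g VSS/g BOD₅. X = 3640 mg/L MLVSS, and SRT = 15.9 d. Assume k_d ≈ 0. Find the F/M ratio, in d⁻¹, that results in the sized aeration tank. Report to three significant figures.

F/M ≈ 0.118 d⁻¹

V·X = Y·Q·ΔS·θ_c gives V = 0.540 × 2340 × (1250 − 12.3) × 15.9 / 3640 = 6832 m³.
F/M = applied load / biomass = Q·S₀/(V·X) = 2340 × 1250 / (6832 × 3640) = 0.1176 d⁻¹.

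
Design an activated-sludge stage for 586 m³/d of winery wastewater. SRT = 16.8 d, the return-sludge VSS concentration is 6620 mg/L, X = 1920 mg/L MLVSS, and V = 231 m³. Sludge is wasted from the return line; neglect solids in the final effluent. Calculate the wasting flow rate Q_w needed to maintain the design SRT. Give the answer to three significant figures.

θ_c = V·X/(Q_w·X_r) when wasting from the recycle, so Q_w = V·X/(θ_c·X_r) = 231.0 × 1920 / (16.8 × 6620) = 3.988 m³/d.

Q_w ≈ 3.99 m³/d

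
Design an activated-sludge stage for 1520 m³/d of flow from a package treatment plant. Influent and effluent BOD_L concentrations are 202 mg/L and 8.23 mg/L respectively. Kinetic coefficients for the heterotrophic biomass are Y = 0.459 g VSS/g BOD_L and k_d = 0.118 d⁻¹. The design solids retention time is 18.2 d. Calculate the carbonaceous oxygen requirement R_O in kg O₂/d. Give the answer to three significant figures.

Observed yield with endogenous decay: Y_obs = Y / (1 + k_d·θ_c) = 0.459 / (1 + 0.118 × 18.2) = 0.459 / 3.148 = 0.1458 g VSS/g BOD_L.
Substrate removed = Q·(S₀ − S) = 1520 m³/d × (202 − 8.23) g/m³ = 2.95×10^5 g/d = 294.5 kg/d.
P_X = Y_obs·Q·(S₀ − S) = 0.1458 × 294.5 = 42.95 kg VSS/d.
R_O = Q·(S₀ − S) − 1.42·P_X = 294.5 − 1.42 × 42.95 = 233.5 kg O₂/d.

R_O ≈ 234 kg O₂/d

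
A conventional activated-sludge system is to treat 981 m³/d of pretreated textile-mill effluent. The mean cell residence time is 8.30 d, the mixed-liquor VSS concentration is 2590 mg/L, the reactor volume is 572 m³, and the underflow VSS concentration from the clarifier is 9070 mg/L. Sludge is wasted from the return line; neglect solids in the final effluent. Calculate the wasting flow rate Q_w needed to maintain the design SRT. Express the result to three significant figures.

Q_w ≈ 19.7 m³/d

Q_w = (V·X)/(θ_c X_r) = 572.0 × 2590 / (8.30 × 9070) = 19.68 m³/d.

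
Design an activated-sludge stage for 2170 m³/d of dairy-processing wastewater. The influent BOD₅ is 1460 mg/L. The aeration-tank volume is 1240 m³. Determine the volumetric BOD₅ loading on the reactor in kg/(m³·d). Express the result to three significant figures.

L_v ≈ 2.56 kg BOD₅/(m³·d)

Volumetric loading L_v = Q·S₀ / V = 2170 × 1460 g/m³ / 1240 m³ = 2555 g/(m³·d) = 2.555 kg BOD₅/(m³·d).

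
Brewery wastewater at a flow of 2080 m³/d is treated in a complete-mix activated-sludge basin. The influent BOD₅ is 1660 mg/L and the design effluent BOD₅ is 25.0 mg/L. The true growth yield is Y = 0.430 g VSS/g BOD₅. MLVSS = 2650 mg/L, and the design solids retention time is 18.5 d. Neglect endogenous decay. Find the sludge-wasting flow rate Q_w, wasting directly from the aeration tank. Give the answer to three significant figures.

Biomass mass balance (decay neglected): V·X = Y·Q·(S₀ − S)·θ_c, so V = 0.430 × 2080 × (1660 − 25.0) × 18.5 / 2650 = 10209 m³.
For wasting at MLVSS concentration, Q_w = V/θ_c = 10209/18.5 = 551.8 m³/d.

Q_w ≈ 552 m³/d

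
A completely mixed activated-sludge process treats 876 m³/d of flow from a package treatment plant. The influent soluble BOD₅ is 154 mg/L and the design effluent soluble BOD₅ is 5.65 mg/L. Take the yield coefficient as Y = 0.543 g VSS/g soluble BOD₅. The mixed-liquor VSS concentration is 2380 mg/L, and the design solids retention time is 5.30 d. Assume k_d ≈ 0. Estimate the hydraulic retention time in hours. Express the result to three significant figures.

τ ≈ 4.31 h

With k_d = 0 the design equation reduces to V = Y Q (S₀−S) θ_c / X = 0.543 × 876 × (154 − 5.65) × 5.30 / 2380 = 157.1 m³.
τ = V/Q = 157.1/876 = 0.1794 d, or 4.305 h.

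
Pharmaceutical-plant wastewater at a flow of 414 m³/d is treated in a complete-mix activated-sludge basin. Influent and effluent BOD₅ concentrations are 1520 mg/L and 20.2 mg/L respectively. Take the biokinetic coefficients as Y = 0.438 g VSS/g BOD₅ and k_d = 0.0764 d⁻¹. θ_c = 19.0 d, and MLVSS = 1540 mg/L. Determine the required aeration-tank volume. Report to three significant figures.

V ≈ 1370 m³

Rearranging the biomass balance for a CMAS with decay, V = Y·Q·ΔS·θ_c / [X·(1+k_d θ_c)] = 0.438 × 414 × (1520 − 20.2) × 19.0 / [1540 × (1 + 0.0764 × 19.0)] = 5.17×10^6 / 3775 = 1369 m³.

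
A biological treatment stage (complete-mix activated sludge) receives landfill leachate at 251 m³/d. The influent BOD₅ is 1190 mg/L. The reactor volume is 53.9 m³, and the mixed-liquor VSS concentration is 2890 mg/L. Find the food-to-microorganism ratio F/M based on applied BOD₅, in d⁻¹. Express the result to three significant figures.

F/M = applied load / biomass = Q·S₀/(V·X) = 251 × 1190 / (53.90 × 2890) = 1.917 d⁻¹.

F/M ≈ 1.92 d⁻¹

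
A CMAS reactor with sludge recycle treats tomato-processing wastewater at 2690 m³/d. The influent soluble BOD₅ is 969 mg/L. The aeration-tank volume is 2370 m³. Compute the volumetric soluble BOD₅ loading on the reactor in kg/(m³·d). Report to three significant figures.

Volumetric loading L_v = Q·S₀ / V = 2690 × 969 g/m³ / 2370 m³ = 1100 g/(m³·d) = 1.100 kg soluble BOD₅/(m³·d).

L_v ≈ 1.10 kg soluble BOD₅/(m³·d)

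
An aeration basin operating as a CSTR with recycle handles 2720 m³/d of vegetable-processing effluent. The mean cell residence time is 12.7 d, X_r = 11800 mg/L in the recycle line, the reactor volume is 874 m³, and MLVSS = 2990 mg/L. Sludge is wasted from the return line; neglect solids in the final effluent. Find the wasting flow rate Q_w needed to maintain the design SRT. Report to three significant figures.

Q_w ≈ 17.4 m³/d

Q_w = (V·X)/(θ_c X_r) = 874.0 × 2990 / (12.7 × 11800) = 17.44 m³/d.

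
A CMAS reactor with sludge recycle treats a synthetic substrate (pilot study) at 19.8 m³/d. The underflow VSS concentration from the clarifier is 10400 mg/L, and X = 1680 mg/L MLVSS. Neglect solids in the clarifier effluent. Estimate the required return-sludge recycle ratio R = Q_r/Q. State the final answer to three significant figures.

R ≈ 0.193

Solids balance on the clarifier gives (1+R)X = R·X_r, so R = X/(X_r − X) = 1680 / (10400 − 1680) = 0.1927.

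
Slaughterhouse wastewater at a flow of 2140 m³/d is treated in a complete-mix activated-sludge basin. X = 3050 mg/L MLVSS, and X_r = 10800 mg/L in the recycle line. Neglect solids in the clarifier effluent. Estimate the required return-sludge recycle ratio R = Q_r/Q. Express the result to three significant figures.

Solids balance on the clarifier gives (1+R)X = R·X_r, so R = X/(X_r − X) = 3050 / (10800 − 3050) = 0.3935.

R ≈ 0.394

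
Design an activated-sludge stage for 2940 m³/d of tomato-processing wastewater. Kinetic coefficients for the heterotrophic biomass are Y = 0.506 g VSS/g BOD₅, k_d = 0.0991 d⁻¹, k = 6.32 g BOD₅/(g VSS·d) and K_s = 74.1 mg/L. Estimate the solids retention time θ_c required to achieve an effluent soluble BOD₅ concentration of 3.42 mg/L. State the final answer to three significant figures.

Specific growth rate at S = 3.42 mg/L: μ = YkS/(K_s+S) = 0.506·6.32·3.42/(74.1+3.42) = 0.1411 d⁻¹.
1/θ_c = 0.1411 − 0.0991 = 0.04198 d⁻¹, so θ_c = 23.82 d.

θ_c ≈ 23.8 d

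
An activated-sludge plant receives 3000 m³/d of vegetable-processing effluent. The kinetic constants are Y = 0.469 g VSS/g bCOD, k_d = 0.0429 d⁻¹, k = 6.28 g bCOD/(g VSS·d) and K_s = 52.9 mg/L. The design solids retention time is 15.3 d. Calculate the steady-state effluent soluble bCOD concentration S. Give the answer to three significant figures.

S ≈ 2.02 mg/L

For a completely mixed reactor with recycle the Lawrence–McCarty relation gives S = K_s·(1 + k_d·θ_c) / [θ_c·(Y·k − k_d) − 1] = 52.9 × (1 + 0.0429 × 15.3) / [15.3 × (0.469 × 6.28 − 0.0429) − 1] = 87.62 / 43.41 = 2.019 mg/L.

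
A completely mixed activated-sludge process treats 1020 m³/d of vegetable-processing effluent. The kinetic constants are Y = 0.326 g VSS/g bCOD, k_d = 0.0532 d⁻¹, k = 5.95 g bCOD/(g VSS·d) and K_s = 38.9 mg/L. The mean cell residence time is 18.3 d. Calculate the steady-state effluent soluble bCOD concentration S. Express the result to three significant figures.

S ≈ 2.29 mg/L

Effluent substrate depends only on kinetics and SRT: S = K_s(1 + k_d θ_c) / [θ_c(Yk − k_d) − 1] = 38.9 × (1 + 0.0532 × 18.3) / [18.3 × (0.326 × 5.95 − 0.0532) − 1] = 76.77 / 33.52 = 2.290 mg/L.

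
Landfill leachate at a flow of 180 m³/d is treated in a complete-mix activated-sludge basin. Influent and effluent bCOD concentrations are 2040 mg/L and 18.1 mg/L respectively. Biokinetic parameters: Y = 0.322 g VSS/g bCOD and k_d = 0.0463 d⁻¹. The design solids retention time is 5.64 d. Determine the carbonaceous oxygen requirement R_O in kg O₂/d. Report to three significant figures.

R_O ≈ 232 kg O₂/d

Y_obs = Y / (1 + k_d θ_c) = 0.322 / (1 + 0.0463 × 5.64) = 0.322 / 1.261 = 0.2553.
ΔS = 2040 − 18.1 = 2022 mg/L, so the substrate removal rate is 180 × 2022/1000 = 363.9 kg bCOD/d.
P_X = Y_obs·Q·(S₀ − S) = 0.2553 × 363.9 = 92.92 kg VSS/d.
R_O = Q·(S₀ − S) − 1.42·P_X = 363.9 − 1.42 × 92.92 = 232.0 kg O₂/d.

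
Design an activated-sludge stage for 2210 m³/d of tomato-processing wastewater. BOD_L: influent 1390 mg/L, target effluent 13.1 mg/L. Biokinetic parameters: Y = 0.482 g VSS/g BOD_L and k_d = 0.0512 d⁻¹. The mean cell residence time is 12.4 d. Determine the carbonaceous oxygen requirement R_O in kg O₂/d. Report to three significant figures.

R_O ≈ 1770 kg O₂/d

Observed yield with endogenous decay: Y_obs = Y / (1 + k_d·θ_c) = 0.482 / (1 + 0.0512 × 12.4) = 0.482 / 1.635 = 0.2948 g VSS/g BOD_L.
Q·(S₀ − S) = 2210 × (1390 − 13.1) × 10⁻³ = 3043 kg/d removed.
P_X = Y_obs·Q·(S₀ − S) = 0.2948 × 3043 = 897.1 kg VSS/d.
Carbonaceous O₂ demand = substrate oxidised − cell-mass equivalent = 3043 − 1.42 × 897.1 = 1769 kg O₂/d.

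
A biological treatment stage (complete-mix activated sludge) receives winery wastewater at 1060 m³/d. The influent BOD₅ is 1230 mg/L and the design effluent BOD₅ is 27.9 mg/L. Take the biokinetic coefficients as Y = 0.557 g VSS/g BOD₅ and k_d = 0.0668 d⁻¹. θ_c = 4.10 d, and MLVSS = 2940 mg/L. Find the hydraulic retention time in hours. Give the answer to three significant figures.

From the SRT design equation V = Y Q (S₀−S) θ_c / [X (1 + k_d θ_c)] = 0.557 × 1060 × (1230 − 27.9) × 4.10 / [2940 × (1 + 0.0668 × 4.10)] = 2.91×10^6 / 3745 = 777.0 m³.
τ = V/Q = 777.0/1060 = 0.7330 d, or 17.59 h.

τ ≈ 17.6 h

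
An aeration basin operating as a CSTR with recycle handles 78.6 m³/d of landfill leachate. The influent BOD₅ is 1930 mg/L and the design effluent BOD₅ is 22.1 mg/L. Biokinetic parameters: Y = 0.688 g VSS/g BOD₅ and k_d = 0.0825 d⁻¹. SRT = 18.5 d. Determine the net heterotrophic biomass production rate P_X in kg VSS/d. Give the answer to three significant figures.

Correct the yield for decay: Y_obs = Y/(1 + k_d θ_c) = 0.688 / (1 + 0.0825 × 18.5) = 0.688 / 2.526 = 0.2723.
Substrate removed = Q·(S₀ − S) = 78.6 m³/d × (1930 − 22.1) g/m³ = 1.5×10^5 g/d = 150.0 kg/d.
Net biomass production P_X = Y_obs × Q·(S₀ − S) = 0.2723 × 150.0 = 40.84 kg VSS/d.

P_X ≈ 40.8 kg VSS/d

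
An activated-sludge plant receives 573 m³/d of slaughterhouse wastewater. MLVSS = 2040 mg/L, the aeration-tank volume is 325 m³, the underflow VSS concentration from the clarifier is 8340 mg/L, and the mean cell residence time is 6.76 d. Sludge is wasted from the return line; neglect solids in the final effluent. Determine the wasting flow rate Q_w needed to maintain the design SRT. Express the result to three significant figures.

Q_w = (V·X)/(θ_c X_r) = 325.0 × 2040 / (6.76 × 8340) = 11.76 m³/d.

Q_w ≈ 11.8 m³/d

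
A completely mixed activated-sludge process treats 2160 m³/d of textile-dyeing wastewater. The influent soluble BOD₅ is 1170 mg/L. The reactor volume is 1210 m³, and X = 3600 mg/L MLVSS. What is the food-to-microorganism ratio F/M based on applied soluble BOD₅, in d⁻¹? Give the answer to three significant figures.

F/M = Q·S₀ / (V·X) = 2160 × 1170 / (1210 × 3600) = 0.5802 g soluble BOD₅·(g VSS·d)⁻¹.

F/M ≈ 0.580 d⁻¹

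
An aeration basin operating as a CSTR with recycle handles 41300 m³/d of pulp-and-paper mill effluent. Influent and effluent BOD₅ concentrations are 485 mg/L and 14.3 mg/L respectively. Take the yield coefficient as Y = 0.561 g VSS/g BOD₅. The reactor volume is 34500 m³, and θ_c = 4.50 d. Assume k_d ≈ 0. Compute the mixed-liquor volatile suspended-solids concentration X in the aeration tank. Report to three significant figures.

X ≈ 1420 mg/L

From V·X = Y·Q·(S₀ − S)·θ_c (decay neglected): X = 0.561 × 41300 × (485 − 14.3) × 4.50 / 34500 = 1422 mg/L.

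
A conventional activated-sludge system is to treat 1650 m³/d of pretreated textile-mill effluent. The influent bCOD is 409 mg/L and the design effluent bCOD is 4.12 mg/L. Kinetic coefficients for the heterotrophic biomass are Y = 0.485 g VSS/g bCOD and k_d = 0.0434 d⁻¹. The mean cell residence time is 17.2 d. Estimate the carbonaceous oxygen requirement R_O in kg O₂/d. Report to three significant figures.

R_O ≈ 405 kg O₂/d

Observed yield with endogenous decay: Y_obs = Y / (1 + k_d·θ_c) = 0.485 / (1 + 0.0434 × 17.2) = 0.485 / 1.746 = 0.2777 g VSS/g bCOD.
Substrate removed = Q·(S₀ − S) = 1650 m³/d × (409 − 4.12) g/m³ = 6.68×10^5 g/d = 668.1 kg/d.
Biomass synthesised: P_X = Y_obs × 668.1 = 185.5 kg VSS/d.
Carbonaceous O₂ demand = substrate oxidised − cell-mass equivalent = 668.1 − 1.42 × 185.5 = 404.6 kg O₂/d.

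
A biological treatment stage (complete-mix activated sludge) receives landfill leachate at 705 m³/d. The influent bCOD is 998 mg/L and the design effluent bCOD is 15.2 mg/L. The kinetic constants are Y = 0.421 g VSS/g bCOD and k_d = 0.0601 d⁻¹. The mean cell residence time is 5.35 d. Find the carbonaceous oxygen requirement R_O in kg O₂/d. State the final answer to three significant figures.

R_O ≈ 379 kg O₂/d

Y_obs = Y / (1 + k_d θ_c) = 0.421 / (1 + 0.0601 × 5.35) = 0.421 / 1.322 = 0.3186.
Substrate removed = Q·(S₀ − S) = 705 m³/d × (998 − 15.2) g/m³ = 6.93×10^5 g/d = 692.9 kg/d.
Biomass synthesised: P_X = Y_obs × 692.9 = 220.7 kg VSS/d.
R_O = Q·ΔS − 1.42 P_X = 692.9 − 313.4 = 379.4 kg O₂/d.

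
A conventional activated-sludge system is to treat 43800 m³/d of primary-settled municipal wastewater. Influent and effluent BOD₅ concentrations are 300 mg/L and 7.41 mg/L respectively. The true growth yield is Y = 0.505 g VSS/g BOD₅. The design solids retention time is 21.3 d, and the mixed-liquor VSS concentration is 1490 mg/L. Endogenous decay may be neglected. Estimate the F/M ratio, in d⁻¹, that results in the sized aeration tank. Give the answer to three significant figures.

With k_d = 0 the design equation reduces to V = Y Q (S₀−S) θ_c / X = 0.505 × 43800 × (300 − 7.41) × 21.3 / 1490 = 92516 m³.
F/M = applied load / biomass = Q·S₀/(V·X) = 43800 × 300 / (92516 × 1490) = 0.09532 d⁻¹.

F/M ≈ 0.0953 d⁻¹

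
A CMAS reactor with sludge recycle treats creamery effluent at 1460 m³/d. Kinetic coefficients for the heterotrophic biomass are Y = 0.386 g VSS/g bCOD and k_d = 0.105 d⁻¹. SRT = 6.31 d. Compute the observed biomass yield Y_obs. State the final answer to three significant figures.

Y_obs ≈ 0.232 g VSS/g bCOD

Y_obs = Y / (1 + k_d θ_c) = 0.386 / (1 + 0.105 × 6.31) = 0.386 / 1.663 = 0.2322.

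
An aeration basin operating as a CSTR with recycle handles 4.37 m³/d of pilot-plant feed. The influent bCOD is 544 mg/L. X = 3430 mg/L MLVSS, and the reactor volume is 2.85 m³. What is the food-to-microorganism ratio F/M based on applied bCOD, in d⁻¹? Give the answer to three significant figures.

F/M = Q·S₀ / (V·X) = 4.37 × 544 / (2.850 × 3430) = 0.2432 g bCOD·(g VSS·d)⁻¹.

F/M ≈ 0.243 d⁻¹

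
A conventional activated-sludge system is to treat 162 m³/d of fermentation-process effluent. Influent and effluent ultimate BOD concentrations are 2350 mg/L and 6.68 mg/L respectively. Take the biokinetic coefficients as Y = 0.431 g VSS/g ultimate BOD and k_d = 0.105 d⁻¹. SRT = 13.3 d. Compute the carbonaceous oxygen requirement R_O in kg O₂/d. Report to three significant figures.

R_O ≈ 283 kg O₂/d

Observed yield with endogenous decay: Y_obs = Y / (1 + k_d·θ_c) = 0.431 / (1 + 0.105 × 13.3) = 0.431 / 2.397 = 0.1798 g VSS/g ultimate BOD.
Q·(S₀ − S) = 162 × (2350 − 6.68) × 10⁻³ = 379.6 kg/d removed.
Biomass synthesised: P_X = Y_obs × 379.6 = 68.27 kg VSS/d.
Carbonaceous O₂ demand = substrate oxidised − cell-mass equivalent = 379.6 − 1.42 × 68.27 = 282.7 kg O₂/d.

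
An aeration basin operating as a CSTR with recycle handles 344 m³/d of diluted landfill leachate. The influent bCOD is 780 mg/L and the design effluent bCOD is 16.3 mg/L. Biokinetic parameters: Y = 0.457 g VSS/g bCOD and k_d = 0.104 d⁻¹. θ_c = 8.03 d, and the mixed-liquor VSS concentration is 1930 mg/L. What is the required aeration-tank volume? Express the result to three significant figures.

Rearranging the biomass balance for a CMAS with decay, V = Y·Q·ΔS·θ_c / [X·(1+k_d θ_c)] = 0.457 × 344 × (780 − 16.3) × 8.03 / [1930 × (1 + 0.104 × 8.03)] = 9.64×10^5 / 3542 = 272.2 m³.

V ≈ 272 m³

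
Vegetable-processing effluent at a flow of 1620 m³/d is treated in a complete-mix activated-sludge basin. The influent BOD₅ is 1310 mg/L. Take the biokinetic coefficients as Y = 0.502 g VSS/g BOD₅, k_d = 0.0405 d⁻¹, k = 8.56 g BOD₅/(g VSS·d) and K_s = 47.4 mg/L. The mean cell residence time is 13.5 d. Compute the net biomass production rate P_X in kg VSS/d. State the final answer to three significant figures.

From the Monod/SRT balance for a CMAS, S = K_s·(1+k_d θ_c)/[θ_c·(Y k − k_d) − 1] = 47.4 × (1 + 0.0405 × 13.5) / [13.5 × (0.502 × 8.56 − 0.0405) − 1] = 73.32 / 56.46 = 1.298 mg/L.
Observed yield with endogenous decay: Y_obs = Y / (1 + k_d·θ_c) = 0.502 / (1 + 0.0405 × 13.5) = 0.502 / 1.547 = 0.3246 g VSS/g BOD₅.
Mass of BOD₅ removed per day: Q(S₀ − S) = 1620 × 1309 g/m³ = 2120 kg/d.
P_X = Y_obs · Q(S₀ − S) = 0.3246 × 2120 = 688.1 kg VSS/d.

P_X ≈ 688 kg VSS/d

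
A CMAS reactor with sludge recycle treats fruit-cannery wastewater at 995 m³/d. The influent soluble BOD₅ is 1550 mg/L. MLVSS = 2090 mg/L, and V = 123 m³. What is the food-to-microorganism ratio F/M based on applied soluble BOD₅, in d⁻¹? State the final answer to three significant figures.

F/M ≈ 6.00 d⁻¹

Food-to-microorganism ratio F/M = Q S₀ / (V X) = 995 × 1550 / (123.0 × 2090) = 5.999 d⁻¹.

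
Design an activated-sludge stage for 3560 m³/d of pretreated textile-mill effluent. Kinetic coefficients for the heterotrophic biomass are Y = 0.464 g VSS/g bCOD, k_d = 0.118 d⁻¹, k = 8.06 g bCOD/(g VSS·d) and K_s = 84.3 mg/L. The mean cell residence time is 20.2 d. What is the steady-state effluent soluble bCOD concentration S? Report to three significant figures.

From the Monod/SRT balance for a CMAS, S = K_s·(1+k_d θ_c)/[θ_c·(Y k − k_d) − 1] = 84.3 × (1 + 0.118 × 20.2) / [20.2 × (0.464 × 8.06 − 0.118) − 1] = 285.2 / 72.16 = 3.953 mg/L.

S ≈ 3.95 mg/L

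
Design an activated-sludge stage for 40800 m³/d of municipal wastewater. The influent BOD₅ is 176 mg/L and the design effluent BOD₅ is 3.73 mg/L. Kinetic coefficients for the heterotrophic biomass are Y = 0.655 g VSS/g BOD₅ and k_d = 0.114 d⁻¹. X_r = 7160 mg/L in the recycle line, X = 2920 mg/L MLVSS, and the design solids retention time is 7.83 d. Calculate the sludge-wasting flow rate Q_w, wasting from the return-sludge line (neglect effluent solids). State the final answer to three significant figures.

Q_w ≈ 340 m³/d

From the SRT design equation V = Y Q (S₀−S) θ_c / [X (1 + k_d θ_c)] = 0.655 × 40800 × (176 − 3.73) × 7.83 / [2920 × (1 + 0.114 × 7.83)] = 3.6×10^7 / 5526 = 6523 m³.
Wasting from the return line (neglecting effluent solids): Q_w = V·X / (θ_c·X_r) = 6523 × 2920 / (7.83 × 7160) = 339.7 m³/d.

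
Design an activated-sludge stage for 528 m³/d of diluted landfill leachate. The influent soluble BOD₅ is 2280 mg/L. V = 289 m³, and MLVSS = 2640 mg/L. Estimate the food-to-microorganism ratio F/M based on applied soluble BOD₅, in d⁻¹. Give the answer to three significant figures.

F/M = applied load / biomass = Q·S₀/(V·X) = 528 × 2280 / (289.0 × 2640) = 1.578 d⁻¹.

F/M ≈ 1.58 d⁻¹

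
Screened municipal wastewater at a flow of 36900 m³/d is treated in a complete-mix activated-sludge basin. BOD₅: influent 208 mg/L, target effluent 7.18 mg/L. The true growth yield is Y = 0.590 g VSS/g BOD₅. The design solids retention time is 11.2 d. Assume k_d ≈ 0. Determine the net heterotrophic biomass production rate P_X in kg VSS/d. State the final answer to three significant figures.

P_X ≈ 4370 kg VSS/d

With endogenous decay neglected, the observed yield equals the true yield: Y_obs = Y = 0.590 g VSS/g BOD₅.
Q·(S₀ − S) = 36900 × (208 − 7.18) × 10⁻³ = 7410 kg/d removed.
Net biomass production P_X = Y_obs × Q·(S₀ − S) = 0.5900 × 7410 = 4372 kg VSS/d.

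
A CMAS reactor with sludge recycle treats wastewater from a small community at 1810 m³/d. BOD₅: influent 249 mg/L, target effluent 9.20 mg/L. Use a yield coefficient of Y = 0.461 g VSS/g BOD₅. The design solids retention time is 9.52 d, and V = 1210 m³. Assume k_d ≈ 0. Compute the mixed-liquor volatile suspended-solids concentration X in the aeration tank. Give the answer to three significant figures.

X ≈ 1570 mg/L

From V·X = Y·Q·(S₀ − S)·θ_c (decay neglected): X = 0.461 × 1810 × (249 − 9.20) × 9.52 / 1210 = 1574 mg/L.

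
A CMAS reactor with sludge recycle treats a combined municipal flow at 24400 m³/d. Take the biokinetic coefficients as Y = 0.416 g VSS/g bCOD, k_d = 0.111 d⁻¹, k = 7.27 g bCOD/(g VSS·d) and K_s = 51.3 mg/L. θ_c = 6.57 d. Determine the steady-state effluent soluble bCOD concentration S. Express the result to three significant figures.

Effluent substrate depends only on kinetics and SRT: S = K_s(1 + k_d θ_c) / [θ_c(Yk − k_d) − 1] = 51.3 × (1 + 0.111 × 6.57) / [6.57 × (0.416 × 7.27 − 0.111) − 1] = 88.71 / 18.14 = 4.890 mg/L.

S ≈ 4.89 mg/L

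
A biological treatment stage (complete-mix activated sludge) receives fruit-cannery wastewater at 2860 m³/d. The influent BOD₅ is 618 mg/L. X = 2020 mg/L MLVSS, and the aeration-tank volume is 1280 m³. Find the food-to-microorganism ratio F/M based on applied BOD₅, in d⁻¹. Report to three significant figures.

F/M ≈ 0.684 d⁻¹

F/M = Q·S₀ / (V·X) = 2860 × 618 / (1280 × 2020) = 0.6836 g BOD₅·(g VSS·d)⁻¹.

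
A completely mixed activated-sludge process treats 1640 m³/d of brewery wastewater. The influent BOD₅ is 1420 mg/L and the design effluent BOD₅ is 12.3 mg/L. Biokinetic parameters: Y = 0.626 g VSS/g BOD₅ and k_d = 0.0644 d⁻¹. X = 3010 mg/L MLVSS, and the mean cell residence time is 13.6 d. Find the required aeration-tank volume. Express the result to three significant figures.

V ≈ 3480 m³

From the SRT design equation V = Y Q (S₀−S) θ_c / [X (1 + k_d θ_c)] = 0.626 × 1640 × (1420 − 12.3) × 13.6 / [3010 × (1 + 0.0644 × 13.6)] = 1.97×10^7 / 5646 = 3481 m³.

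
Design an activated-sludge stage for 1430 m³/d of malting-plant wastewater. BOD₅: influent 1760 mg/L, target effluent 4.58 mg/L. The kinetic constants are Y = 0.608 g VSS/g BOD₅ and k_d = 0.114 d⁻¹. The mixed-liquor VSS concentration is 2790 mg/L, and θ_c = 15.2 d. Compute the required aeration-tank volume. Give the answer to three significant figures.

Steady-state biomass mass balance: V·X·(1 + k_d·θ_c) = Y·Q·(S₀ − S)·θ_c, so V = 0.608 × 1430 × (1760 − 4.58) × 15.2 / [2790 × (1 + 0.114 × 15.2)] = 2.32×10^7 / 7625 = 3043 m³.

V ≈ 3040 m³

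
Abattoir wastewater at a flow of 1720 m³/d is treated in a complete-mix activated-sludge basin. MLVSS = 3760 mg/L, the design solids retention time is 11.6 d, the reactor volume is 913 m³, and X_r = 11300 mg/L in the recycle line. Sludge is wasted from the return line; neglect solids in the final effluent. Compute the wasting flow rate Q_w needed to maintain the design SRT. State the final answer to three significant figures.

Q_w ≈ 26.2 m³/d

Q_w = (V·X)/(θ_c X_r) = 913.0 × 3760 / (11.6 × 11300) = 26.19 m³/d.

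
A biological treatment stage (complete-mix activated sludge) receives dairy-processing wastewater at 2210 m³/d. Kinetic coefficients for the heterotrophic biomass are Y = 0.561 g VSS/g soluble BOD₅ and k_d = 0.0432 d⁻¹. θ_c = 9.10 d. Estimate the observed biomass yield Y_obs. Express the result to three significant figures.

Y_obs ≈ 0.403 g VSS/g soluble BOD₅

Y_obs = Y / (1 + k_d θ_c) = 0.561 / (1 + 0.0432 × 9.10) = 0.561 / 1.393 = 0.4027.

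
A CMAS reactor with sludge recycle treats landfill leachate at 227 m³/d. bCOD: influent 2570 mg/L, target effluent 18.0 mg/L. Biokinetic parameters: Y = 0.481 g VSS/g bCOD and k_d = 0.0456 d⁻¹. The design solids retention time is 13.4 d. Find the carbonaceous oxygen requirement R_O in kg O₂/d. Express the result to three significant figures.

R_O ≈ 334 kg O₂/d

Correct the yield for decay: Y_obs = Y/(1 + k_d θ_c) = 0.481 / (1 + 0.0456 × 13.4) = 0.481 / 1.611 = 0.2986.
Substrate removed = Q·(S₀ − S) = 227 m³/d × (2570 − 18.0) g/m³ = 5.79×10^5 g/d = 579.3 kg/d.
P_X = Y_obs·Q·(S₀ − S) = 0.2986 × 579.3 = 173.0 kg VSS/d.
Carbonaceous O₂ demand = substrate oxidised − cell-mass equivalent = 579.3 − 1.42 × 173.0 = 333.7 kg O₂/d.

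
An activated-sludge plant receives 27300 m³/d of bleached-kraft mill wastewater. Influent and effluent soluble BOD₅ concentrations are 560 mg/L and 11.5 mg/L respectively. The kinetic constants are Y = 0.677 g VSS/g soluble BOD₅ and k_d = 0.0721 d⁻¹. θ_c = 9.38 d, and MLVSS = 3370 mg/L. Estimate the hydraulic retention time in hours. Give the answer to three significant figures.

τ ≈ 14.8 h

Rearranging the biomass balance for a CMAS with decay, V = Y·Q·ΔS·θ_c / [X·(1+k_d θ_c)] = 0.677 × 27300 × (560 − 11.5) × 9.38 / [3370 × (1 + 0.0721 × 9.38)] = 9.51×10^7 / 5649 = 16833 m³.
Hydraulic retention time τ = V/Q = 16833 / 27300 = 0.6166 d = 14.80 h.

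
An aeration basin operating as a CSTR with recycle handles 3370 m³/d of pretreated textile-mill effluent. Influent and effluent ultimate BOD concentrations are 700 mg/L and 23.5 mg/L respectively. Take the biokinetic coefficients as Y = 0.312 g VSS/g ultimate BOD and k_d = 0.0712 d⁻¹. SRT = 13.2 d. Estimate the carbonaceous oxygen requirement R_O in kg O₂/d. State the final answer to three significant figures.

R_O ≈ 1760 kg O₂/d

Y_obs = Y / (1 + k_d θ_c) = 0.312 / (1 + 0.0712 × 13.2) = 0.312 / 1.940 = 0.1608.
Mass of ultimate BOD removed per day: Q(S₀ − S) = 3370 × 676.5 g/m³ = 2280 kg/d.
P_X = Y_obs·Q·(S₀ − S) = 0.1608 × 2280 = 366.7 kg VSS/d.
R_O = Q·(S₀ − S) − 1.42·P_X = 2280 − 1.42 × 366.7 = 1759 kg O₂/d.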